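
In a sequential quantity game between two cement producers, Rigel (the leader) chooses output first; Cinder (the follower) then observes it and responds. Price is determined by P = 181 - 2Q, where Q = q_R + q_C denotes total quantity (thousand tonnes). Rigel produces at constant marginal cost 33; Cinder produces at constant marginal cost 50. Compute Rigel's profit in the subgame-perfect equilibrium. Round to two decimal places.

1701.56

The follower Cinder best-responds to any q_R: π_C = (181 - 2Q)q_C - 50q_C.
∂π_C/∂q_C = 131 - 2q_R - 4q_C = 0 gives the reaction function q_C = (131 - 2q_R)/4.
The leader anticipates this reaction. Substituting into P = 181 - 2Q gives P = 231/2 - q_R, so π_R = (231/2 - q_R)q_R - 33q_R.
Maximising: ∂π_R/∂q_R = 165/2 - 2q_R = 0, giving q_R = 165/4.
Then q_C = (131 - 2·(165/4))/4 = 97/8.
Price P = 181 - 2·(427/8) = 297/4.
Rigel's profit: (297/4 - 33)·(165/4) = 1701.5625.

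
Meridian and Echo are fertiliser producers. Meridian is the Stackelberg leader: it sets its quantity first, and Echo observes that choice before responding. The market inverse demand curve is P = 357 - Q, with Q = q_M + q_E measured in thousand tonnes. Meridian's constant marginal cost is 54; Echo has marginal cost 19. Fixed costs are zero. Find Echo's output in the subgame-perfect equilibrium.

102

The follower Echo best-responds to any q_M: π_E = (357 - Q)q_E - 19q_E.
∂π_E/∂q_E = 338 - q_M - 2q_E = 0 gives the reaction function q_E = (338 - q_M)/2.
The leader anticipates this reaction. Substituting into P = 357 - Q gives P = 188 - (1/2)q_M, so π_M = (188 - (1/2)q_M)q_M - 54q_M.
Maximising: ∂π_M/∂q_M = 134 - q_M = 0, giving q_M = 134.
Then q_E = (338 - 134)/2 = 102.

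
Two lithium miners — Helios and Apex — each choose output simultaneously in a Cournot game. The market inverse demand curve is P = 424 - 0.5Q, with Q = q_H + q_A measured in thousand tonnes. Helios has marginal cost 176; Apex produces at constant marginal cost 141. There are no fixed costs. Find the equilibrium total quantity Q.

Helios's profit: π_H = (424 - 0.5Q)q_H - (176q_H). Setting ∂π_H/∂q_H = 0: 248 - q_H - (1/2)(q_A) = 0.
Apex's profit: π_A = (424 - 0.5Q)q_A - (141q_A). Setting ∂π_A/∂q_A = 0: 283 - q_A - (1/2)(q_H) = 0.
So q_H = (248 - (1/2)q_A) and q_A = (283 - (1/2)q_H).
Solving the pair: q_H = 142, q_A = 212.
Total output Q = 142 + 212 = 354.

354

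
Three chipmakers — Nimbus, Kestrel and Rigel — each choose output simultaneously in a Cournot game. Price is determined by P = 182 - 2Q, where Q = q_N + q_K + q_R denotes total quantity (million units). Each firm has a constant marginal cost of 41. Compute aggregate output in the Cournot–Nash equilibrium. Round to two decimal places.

52.88

Each firm earns π_i = (182 - 2Q)q_i - 41q_i.
Setting ∂π_i/∂q_i = 0 with rivals' quantities fixed: 141 - 4q_i - 2·Σ_{j≠i} q_j = 0.
By symmetry each firm produces the same amount; substituting Σ_{j≠i} q_j = 2q_i yields q_i = 141/8.
Total output Q = 141/8 + 141/8 + 141/8 = 423/8.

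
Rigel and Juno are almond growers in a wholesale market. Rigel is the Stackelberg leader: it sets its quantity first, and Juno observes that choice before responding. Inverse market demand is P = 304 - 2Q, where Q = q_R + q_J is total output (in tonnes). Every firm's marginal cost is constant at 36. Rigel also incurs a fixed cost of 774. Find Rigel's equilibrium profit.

The follower Juno best-responds to any q_R: π_J = (304 - 2Q)q_J - 36q_J.
∂π_J/∂q_J = 268 - 2q_R - 4q_J = 0 gives the reaction function q_J = (268 - 2q_R)/4.
Rigel substitutes q_J(q_R) into its own profit: π_R = q_R(304 - 2q_R - (268 - 2q_R)/2) - 36q_R = (170 - q_R)q_R - 36q_R.
The leader's first-order condition 134 - 2q_R = 0 yields q_R = 67.
Then q_J = (268 - 2·67)/4 = 67/2.
Price P = 304 - 2·(201/2) = 103.
Rigel's profit: (103 - 36)·67 - 774 = 3715.

3715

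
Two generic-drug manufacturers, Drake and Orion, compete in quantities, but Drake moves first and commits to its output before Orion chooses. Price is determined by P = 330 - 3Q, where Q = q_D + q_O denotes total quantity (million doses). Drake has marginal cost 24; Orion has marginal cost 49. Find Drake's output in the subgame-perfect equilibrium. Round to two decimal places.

The follower Orion best-responds to any q_D: π_O = (330 - 3Q)q_O - 49q_O.
Follower FOC: 281 - 3q_D - 6q_O = 0, so q_O(q_D) = (281 - 3q_D)/6.
Drake substitutes q_O(q_D) into its own profit: π_D = q_D(330 - 3q_D - (281 - 3q_D)/2) - 24q_D = (379/2 - (3/2)q_D)q_D - 24q_D.
Maximising: ∂π_D/∂q_D = 331/2 - 3q_D = 0, giving q_D = 331/6.
Then q_O = (281 - 3·(331/6))/6 = 77/4.

55.17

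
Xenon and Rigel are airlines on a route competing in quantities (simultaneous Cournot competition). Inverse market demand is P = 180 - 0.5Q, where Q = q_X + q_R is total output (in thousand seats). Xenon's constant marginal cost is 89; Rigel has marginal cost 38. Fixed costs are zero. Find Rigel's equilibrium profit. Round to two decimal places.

Xenon's profit: π_X = (180 - 0.5Q)q_X - (89q_X). Setting ∂π_X/∂q_X = 0: 91 - q_X - (1/2)(q_R) = 0.
Rigel's first-order condition: 142 - q_R - (1/2)(q_X) = 0.
Best responses: q_X = (91 - (1/2)q_R), q_R = (142 - (1/2)q_X).
Substituting one into the other gives q_X = 80/3 and q_R = 386/3.
Price P = 180 - (1/2)·(466/3) = 307/3.
Rigel's profit: (307/3 - 38)·(386/3) = 8277.5556.

8277.56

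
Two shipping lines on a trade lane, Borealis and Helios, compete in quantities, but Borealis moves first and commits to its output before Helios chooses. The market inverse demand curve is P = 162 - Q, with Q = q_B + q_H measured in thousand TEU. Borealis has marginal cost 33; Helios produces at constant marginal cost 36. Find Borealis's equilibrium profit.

Solve by backward induction. Given q_B, the follower Helios maximises π_H = (162 - q_B - q_H)q_H - 36q_H.
∂π_H/∂q_H = 126 - q_B - 2q_H = 0 gives the reaction function q_H = (126 - q_B)/2.
The leader anticipates this reaction. Substituting into P = 162 - Q gives P = 99 - (1/2)q_B, so π_B = (99 - (1/2)q_B)q_B - 33q_B.
Maximising: ∂π_B/∂q_B = 66 - q_B = 0, giving q_B = 66.
Then q_H = (126 - 66)/2 = 30.
Price P = 162 - 96 = 66.
Borealis's profit: (66 - 33)·66 = 2178.

2178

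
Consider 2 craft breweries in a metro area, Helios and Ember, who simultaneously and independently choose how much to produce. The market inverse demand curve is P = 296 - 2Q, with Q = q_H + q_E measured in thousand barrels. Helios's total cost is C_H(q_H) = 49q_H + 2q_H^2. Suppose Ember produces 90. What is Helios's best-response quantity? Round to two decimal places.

With the rival's output fixed at 90, Helios's profit is π_H = (296 - 2·90 - 2q_H)q_H - (49q_H + 2q_H²) = (116 - 2q_H)q_H - (49q_H + 2q_H²).
∂π_H/∂q_H = 67 - 8q_H = 0, so q_H = 67/8.

8.38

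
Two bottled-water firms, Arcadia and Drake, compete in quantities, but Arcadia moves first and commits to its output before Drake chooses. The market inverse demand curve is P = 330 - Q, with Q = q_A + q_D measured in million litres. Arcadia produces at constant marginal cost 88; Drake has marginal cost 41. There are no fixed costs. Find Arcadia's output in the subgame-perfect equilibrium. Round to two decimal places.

97.50

The follower Drake best-responds to any q_A: π_D = (330 - Q)q_D - 41q_D.
Setting the follower's marginal profit to zero, 289 - q_A - 2q_D = 0, i.e. q_D = (289 - q_A)/2.
The leader anticipates this reaction. Substituting into P = 330 - Q gives P = 371/2 - (1/2)q_A, so π_A = (371/2 - (1/2)q_A)q_A - 88q_A.
Maximising: ∂π_A/∂q_A = 195/2 - q_A = 0, giving q_A = 195/2.
Then q_D = (289 - 195/2)/2 = 383/4.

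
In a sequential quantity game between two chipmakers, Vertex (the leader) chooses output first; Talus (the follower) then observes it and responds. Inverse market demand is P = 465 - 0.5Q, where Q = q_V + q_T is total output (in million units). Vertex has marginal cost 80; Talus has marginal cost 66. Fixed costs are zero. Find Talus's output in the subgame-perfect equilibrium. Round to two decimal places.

The follower Talus best-responds to any q_V: π_T = (465 - 0.5Q)q_T - 66q_T.
Setting the follower's marginal profit to zero, 399 - (1/2)q_V - q_T = 0, i.e. q_T = (399 - (1/2)q_V).
Vertex substitutes q_T(q_V) into its own profit: π_V = q_V(465 - (1/2)q_V - (399 - (1/2)q_V)/2) - 80q_V = (531/2 - (1/4)q_V)q_V - 80q_V.
Leader FOC: 371/2 - (1/2)q_V = 0, so q_V = 371.
Then q_T = (399 - (1/2)·371) = 427/2.

213.50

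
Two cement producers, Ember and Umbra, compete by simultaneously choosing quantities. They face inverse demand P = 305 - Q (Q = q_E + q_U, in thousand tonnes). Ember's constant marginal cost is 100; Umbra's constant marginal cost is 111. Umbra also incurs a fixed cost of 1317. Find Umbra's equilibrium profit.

2404

Ember's profit: π_E = (305 - Q)q_E - (100q_E). Setting ∂π_E/∂q_E = 0: 205 - 2q_E - (q_U) = 0.
Umbra's profit: π_U = (305 - Q)q_U - (111q_U). Setting ∂π_U/∂q_U = 0: 194 - 2q_U - (q_E) = 0.
Best responses: q_E = (205 - q_U)/2, q_U = (194 - q_E)/2.
Substituting one into the other gives q_E = 72 and q_U = 61.
Price P = 305 - 133 = 172.
Umbra's profit: (172 - 111)·61 - 1317 = 2404.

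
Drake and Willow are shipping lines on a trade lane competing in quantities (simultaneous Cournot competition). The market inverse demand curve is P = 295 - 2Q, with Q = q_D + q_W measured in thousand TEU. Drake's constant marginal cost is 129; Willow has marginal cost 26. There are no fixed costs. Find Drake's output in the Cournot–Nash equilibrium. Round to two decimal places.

Drake's profit: π_D = (295 - 2Q)q_D - (129q_D). Setting ∂π_D/∂q_D = 0: 166 - 4q_D - 2(q_W) = 0.
Willow's profit: π_W = (295 - 2Q)q_W - (26q_W). Setting ∂π_W/∂q_W = 0: 269 - 4q_W - 2(q_D) = 0.
So q_D = (166 - 2q_W)/4 and q_W = (269 - 2q_D)/4.
Solving the pair: q_D = 21/2, q_W = 62.

10.50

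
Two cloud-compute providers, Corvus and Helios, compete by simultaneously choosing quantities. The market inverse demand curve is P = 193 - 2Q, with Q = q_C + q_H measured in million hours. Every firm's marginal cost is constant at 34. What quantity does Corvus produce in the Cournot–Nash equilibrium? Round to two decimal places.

Each firm earns π_i = (193 - 2Q)q_i - 34q_i.
First-order condition (treating rivals' output as given): 159 - 4q_i - 2q_j = 0.
By symmetry each firm produces the same amount; substituting q_j = q_i yields q_i = 159/6 = 53/2.

26.50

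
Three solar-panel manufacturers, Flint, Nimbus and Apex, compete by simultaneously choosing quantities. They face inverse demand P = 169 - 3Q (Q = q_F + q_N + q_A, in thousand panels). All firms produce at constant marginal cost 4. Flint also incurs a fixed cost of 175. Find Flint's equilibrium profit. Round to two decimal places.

392.19

Each firm earns π_i = (169 - 3Q)q_i - 4q_i.
Setting ∂π_i/∂q_i = 0 with rivals' quantities fixed: 165 - 6q_i - 3·Σ_{j≠i} q_j = 0.
With identical firms every q_j equals q_i, so Σ_{j≠i} q_j = 2q_i and 165 = 12q_i, giving q_i = 55/4.
Price P = 169 - 3·(165/4) = 181/4.
Flint's profit: (181/4 - 4)·(55/4) - 175 = 392.1875.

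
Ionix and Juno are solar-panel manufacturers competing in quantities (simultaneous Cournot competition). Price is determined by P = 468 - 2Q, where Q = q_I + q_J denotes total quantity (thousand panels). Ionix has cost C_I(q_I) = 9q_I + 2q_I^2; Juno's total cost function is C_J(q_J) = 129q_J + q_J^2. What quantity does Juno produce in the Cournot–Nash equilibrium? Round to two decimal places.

Ionix's profit: π_I = (468 - 2Q)q_I - (9q_I + 2q_I²). Setting ∂π_I/∂q_I = 0: 459 - 8q_I - 2(q_J) = 0.
Juno's profit: π_J = (468 - 2Q)q_J - (129q_J + q_J²). Setting ∂π_J/∂q_J = 0: 339 - 6q_J - 2(q_I) = 0.
So q_I = (459 - 2q_J)/8 and q_J = (339 - 2q_I)/6.
Substituting one into the other gives q_I = 519/11 and q_J = 897/22.

40.77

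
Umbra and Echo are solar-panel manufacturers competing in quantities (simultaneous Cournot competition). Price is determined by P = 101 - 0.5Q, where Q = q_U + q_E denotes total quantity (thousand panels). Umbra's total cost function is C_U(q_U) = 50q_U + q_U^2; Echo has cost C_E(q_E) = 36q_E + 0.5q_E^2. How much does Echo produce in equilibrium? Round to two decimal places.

29.48

Umbra's profit: π_U = (101 - 0.5Q)q_U - (50q_U + q_U²). Setting ∂π_U/∂q_U = 0: 51 - 3q_U - (1/2)(q_E) = 0.
Echo's profit: π_E = (101 - 0.5Q)q_E - (36q_E + (1/2)q_E²). Setting ∂π_E/∂q_E = 0: 65 - 2q_E - (1/2)(q_U) = 0.
Best responses: q_U = (51 - (1/2)q_E)/3, q_E = (65 - (1/2)q_U)/2.
Substituting one into the other gives q_U = 278/23 and q_E = 678/23.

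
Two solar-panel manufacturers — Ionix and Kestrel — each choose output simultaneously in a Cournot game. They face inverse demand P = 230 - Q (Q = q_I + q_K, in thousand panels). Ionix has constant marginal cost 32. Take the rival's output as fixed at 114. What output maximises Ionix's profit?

With the rival's output fixed at 114, Ionix's profit is π_I = (230 - 114 - q_I)q_I - (32q_I) = (116 - q_I)q_I - (32q_I).
∂π_I/∂q_I = 84 - 2q_I = 0, so q_I = 42.

42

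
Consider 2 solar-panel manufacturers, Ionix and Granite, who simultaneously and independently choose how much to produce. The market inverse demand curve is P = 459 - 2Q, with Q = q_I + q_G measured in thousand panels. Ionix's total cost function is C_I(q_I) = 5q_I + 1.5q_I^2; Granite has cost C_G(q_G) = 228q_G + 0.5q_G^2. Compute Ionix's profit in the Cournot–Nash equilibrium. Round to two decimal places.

11905.33

Ionix's profit: π_I = (459 - 2Q)q_I - (5q_I + (3/2)q_I²). Setting ∂π_I/∂q_I = 0: 454 - 7q_I - 2(q_G) = 0.
Granite's first-order condition: 231 - 5q_G - 2(q_I) = 0.
So q_I = (454 - 2q_G)/7 and q_G = (231 - 2q_I)/5.
Substituting one into the other gives q_I = 1808/31 and q_G = 709/31.
Price P = 459 - 2·81.1935 = 296.6129.
Ionix's profit: 296.6129·(1808/31) - 5·(1808/31) - (3/2)(1808/31)² = 11905.3319.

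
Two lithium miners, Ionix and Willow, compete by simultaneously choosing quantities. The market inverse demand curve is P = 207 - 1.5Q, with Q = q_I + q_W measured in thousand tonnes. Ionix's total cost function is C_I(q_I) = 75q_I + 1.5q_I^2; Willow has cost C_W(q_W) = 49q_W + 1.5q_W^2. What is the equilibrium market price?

149

Ionix's profit: π_I = (207 - 1.5Q)q_I - (75q_I + (3/2)q_I²). Setting ∂π_I/∂q_I = 0: 132 - 6q_I - (3/2)(q_W) = 0.
Willow's first-order condition: 158 - 6q_W - (3/2)(q_I) = 0.
Rearranging gives the reaction functions q_I = (132 - (3/2)q_W)/6 and q_W = (158 - (3/2)q_I)/6.
Substituting one into the other gives q_I = 148/9 and q_W = 200/9.
Total output Q = 116/3, so price P = 207 - (3/2)·(116/3) = 149.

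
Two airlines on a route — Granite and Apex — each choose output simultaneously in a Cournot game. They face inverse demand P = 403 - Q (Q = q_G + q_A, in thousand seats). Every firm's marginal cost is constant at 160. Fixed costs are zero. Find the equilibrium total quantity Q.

A representative firm's profit is π_i = q_i(403 - Q) - 160q_i.
First-order condition (treating rivals' output as given): 243 - 2q_i - q_j = 0.
With identical firms every q_j equals q_i, so q_j = q_i and 243 = 3q_i, giving q_i = 81.
Total output Q = 81 + 81 = 162.

162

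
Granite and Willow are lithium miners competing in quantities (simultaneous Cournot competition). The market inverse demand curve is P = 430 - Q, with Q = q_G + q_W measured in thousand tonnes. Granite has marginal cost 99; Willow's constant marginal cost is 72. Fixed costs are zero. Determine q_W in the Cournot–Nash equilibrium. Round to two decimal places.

128.33

Granite's profit: π_G = (430 - Q)q_G - (99q_G). Setting ∂π_G/∂q_G = 0: 331 - 2q_G - (q_W) = 0.
Willow's profit: π_W = (430 - Q)q_W - (72q_W). Setting ∂π_W/∂q_W = 0: 358 - 2q_W - (q_G) = 0.
So q_G = (331 - q_W)/2 and q_W = (358 - q_G)/2.
Substituting one into the other gives q_G = 304/3 and q_W = 385/3.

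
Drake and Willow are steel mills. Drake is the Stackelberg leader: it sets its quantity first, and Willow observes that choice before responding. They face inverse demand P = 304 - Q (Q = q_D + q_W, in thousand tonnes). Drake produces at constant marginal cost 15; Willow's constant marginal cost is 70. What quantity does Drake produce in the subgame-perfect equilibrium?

Solve by backward induction. Given q_D, the follower Willow maximises π_W = (304 - q_D - q_W)q_W - 70q_W.
Follower FOC: 234 - q_D - 2q_W = 0, so q_W(q_D) = (234 - q_D)/2.
Drake substitutes q_W(q_D) into its own profit: π_D = q_D(304 - q_D - (234 - q_D)/2) - 15q_D = (187 - (1/2)q_D)q_D - 15q_D.
Maximising: ∂π_D/∂q_D = 172 - q_D = 0, giving q_D = 172.
Then q_W = (234 - 172)/2 = 31.

172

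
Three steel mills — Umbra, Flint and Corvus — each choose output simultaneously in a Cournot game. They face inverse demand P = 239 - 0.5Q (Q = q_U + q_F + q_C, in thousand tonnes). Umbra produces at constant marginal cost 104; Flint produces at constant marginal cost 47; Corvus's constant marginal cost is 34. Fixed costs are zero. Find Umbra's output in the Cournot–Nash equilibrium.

Umbra's profit: π_U = (239 - 0.5Q)q_U - (104q_U). Setting ∂π_U/∂q_U = 0: 135 - q_U - (1/2)(q_F + q_C) = 0.
Flint's profit: π_F = (239 - 0.5Q)q_F - (47q_F). Setting ∂π_F/∂q_F = 0: 192 - q_F - (1/2)(q_U + q_C) = 0.
Corvus's first-order condition: 205 - q_C - (1/2)(q_U + q_F) = 0.
Adding the 3 first-order conditions: 532 − 2Q = 0, so Q = 266.
Back-substituting: q_U = (135 − 133)/(1/2) = 4, q_F = (192 − 133)/(1/2) = 118, q_C = (205 − 133)/(1/2) = 144.

4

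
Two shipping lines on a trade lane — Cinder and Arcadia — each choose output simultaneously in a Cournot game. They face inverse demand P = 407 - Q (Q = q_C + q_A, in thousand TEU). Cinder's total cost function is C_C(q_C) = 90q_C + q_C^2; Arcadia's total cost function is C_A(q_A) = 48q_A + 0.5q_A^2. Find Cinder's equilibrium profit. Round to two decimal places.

5792.79

Cinder's profit: π_C = (407 - Q)q_C - (90q_C + q_C²). Setting ∂π_C/∂q_C = 0: 317 - 4q_C - (q_A) = 0.
Arcadia's first-order condition: 359 - 3q_A - (q_C) = 0.
So q_C = (317 - q_A)/4 and q_A = (359 - q_C)/3.
Substituting one into the other gives q_C = 592/11 and q_A = 1119/11.
Price P = 407 - 1711/11 = 251.4545.
Cinder's profit: 251.4545·(592/11) - 90·(592/11) - (592/11)² = 5792.7934.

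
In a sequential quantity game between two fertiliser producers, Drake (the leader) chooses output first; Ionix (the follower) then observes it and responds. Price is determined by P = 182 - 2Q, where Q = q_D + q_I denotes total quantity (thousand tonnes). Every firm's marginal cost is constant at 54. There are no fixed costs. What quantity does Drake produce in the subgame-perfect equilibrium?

32

The follower Ionix best-responds to any q_D: π_I = (182 - 2Q)q_I - 54q_I.
Follower FOC: 128 - 2q_D - 4q_I = 0, so q_I(q_D) = (128 - 2q_D)/4.
Drake substitutes q_I(q_D) into its own profit: π_D = q_D(182 - 2q_D - (128 - 2q_D)/2) - 54q_D = (118 - q_D)q_D - 54q_D.
Leader FOC: 64 - 2q_D = 0, so q_D = 32.
Then q_I = (128 - 2·32)/4 = 16.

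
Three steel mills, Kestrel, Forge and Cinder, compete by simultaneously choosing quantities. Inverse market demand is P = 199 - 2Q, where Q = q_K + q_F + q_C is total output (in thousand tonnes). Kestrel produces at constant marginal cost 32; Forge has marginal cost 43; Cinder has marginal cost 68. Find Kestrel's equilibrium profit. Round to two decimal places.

1431.13

Kestrel's profit: π_K = (199 - 2Q)q_K - (32q_K). Setting ∂π_K/∂q_K = 0: 167 - 4q_K - 2(q_F + q_C) = 0.
Forge's profit: π_F = (199 - 2Q)q_F - (43q_F). Setting ∂π_F/∂q_F = 0: 156 - 4q_F - 2(q_K + q_C) = 0.
Cinder's profit: π_C = (199 - 2Q)q_C - (68q_C). Setting ∂π_C/∂q_C = 0: 131 - 4q_C - 2(q_K + q_F) = 0.
Adding the 3 conditions: 454 − 4Q − 4Q = 0, i.e. Q = 227/4.
Back-substituting: q_K = (167 − 227/2)/2 = 107/4, q_F = (156 − 227/2)/2 = 85/4, q_C = (131 − 227/2)/2 = 35/4.
Price P = 199 - 2·(227/4) = 171/2.
Kestrel's profit: (171/2 - 32)·(107/4) = 1431.1250.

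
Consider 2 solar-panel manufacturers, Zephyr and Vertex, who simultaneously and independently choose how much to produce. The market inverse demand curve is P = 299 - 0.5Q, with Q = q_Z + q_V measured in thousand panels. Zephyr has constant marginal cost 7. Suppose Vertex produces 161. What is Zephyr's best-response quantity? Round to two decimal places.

With the rival's output fixed at 161, Zephyr's profit is π_Z = (299 - (1/2)·161 - (1/2)q_Z)q_Z - (7q_Z) = (437/2 - (1/2)q_Z)q_Z - (7q_Z).
∂π_Z/∂q_Z = 423/2 - q_Z = 0, so q_Z = 423/2.

211.50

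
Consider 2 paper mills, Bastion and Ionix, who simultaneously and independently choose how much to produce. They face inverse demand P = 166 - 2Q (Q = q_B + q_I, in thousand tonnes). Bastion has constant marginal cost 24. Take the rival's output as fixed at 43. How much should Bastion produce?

With the rival's output fixed at 43, Bastion's profit is π_B = (166 - 2·43 - 2q_B)q_B - (24q_B) = (80 - 2q_B)q_B - (24q_B).
∂π_B/∂q_B = 56 - 4q_B = 0, so q_B = 14.

14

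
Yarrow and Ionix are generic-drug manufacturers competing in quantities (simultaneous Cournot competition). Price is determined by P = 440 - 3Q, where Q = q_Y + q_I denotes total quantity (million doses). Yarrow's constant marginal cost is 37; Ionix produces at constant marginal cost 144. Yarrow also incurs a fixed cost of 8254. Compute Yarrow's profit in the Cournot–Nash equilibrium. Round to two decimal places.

1379.33

Yarrow's profit: π_Y = (440 - 3Q)q_Y - (37q_Y). Setting ∂π_Y/∂q_Y = 0: 403 - 6q_Y - 3(q_I) = 0.
Ionix's profit: π_I = (440 - 3Q)q_I - (144q_I). Setting ∂π_I/∂q_I = 0: 296 - 6q_I - 3(q_Y) = 0.
So q_Y = (403 - 3q_I)/6 and q_I = (296 - 3q_Y)/6.
Solving the pair: q_Y = 170/3, q_I = 21.
Price P = 440 - 3·(233/3) = 207.
Yarrow's profit: (207 - 37)·(170/3) - 8254 = 1379.3333.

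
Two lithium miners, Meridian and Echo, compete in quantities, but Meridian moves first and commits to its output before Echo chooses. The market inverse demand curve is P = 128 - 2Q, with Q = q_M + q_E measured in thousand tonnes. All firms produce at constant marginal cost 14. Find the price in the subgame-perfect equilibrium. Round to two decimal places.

42.50

Solve by backward induction. Given q_M, the follower Echo maximises π_E = (128 - 2q_M - 2q_E)q_E - 14q_E.
Setting the follower's marginal profit to zero, 114 - 2q_M - 4q_E = 0, i.e. q_E = (114 - 2q_M)/4.
Meridian substitutes q_E(q_M) into its own profit: π_M = q_M(128 - 2q_M - (114 - 2q_M)/2) - 14q_M = (71 - q_M)q_M - 14q_M.
Leader FOC: 57 - 2q_M = 0, so q_M = 57/2.
Then q_E = (114 - 2·(57/2))/4 = 57/4.
Total output Q = 171/4, so price P = 128 - 2·(171/4) = 85/2.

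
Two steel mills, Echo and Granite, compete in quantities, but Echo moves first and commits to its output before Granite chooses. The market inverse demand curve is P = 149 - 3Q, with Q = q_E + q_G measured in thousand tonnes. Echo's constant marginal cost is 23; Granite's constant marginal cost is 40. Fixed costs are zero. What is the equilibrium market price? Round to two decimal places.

Solve by backward induction. Given q_E, the follower Granite maximises π_G = (149 - 3q_E - 3q_G)q_G - 40q_G.
Setting the follower's marginal profit to zero, 109 - 3q_E - 6q_G = 0, i.e. q_G = (109 - 3q_E)/6.
The leader anticipates this reaction. Substituting into P = 149 - 3Q gives P = 189/2 - (3/2)q_E, so π_E = (189/2 - (3/2)q_E)q_E - 23q_E.
Leader FOC: 143/2 - 3q_E = 0, so q_E = 143/6.
Then q_G = (109 - 3·(143/6))/6 = 25/4.
Total output Q = 361/12, so price P = 149 - 3·(361/12) = 235/4.

58.75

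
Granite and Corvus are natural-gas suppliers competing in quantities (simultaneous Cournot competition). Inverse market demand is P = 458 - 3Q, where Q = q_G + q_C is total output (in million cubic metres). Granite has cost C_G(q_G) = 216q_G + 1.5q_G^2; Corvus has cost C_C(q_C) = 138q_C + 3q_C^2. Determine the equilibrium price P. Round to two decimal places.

333.82

Granite's profit: π_G = (458 - 3Q)q_G - (216q_G + (3/2)q_G²). Setting ∂π_G/∂q_G = 0: 242 - 9q_G - 3(q_C) = 0.
Corvus's profit: π_C = (458 - 3Q)q_C - (138q_C + 3q_C²). Setting ∂π_C/∂q_C = 0: 320 - 12q_C - 3(q_G) = 0.
So q_G = (242 - 3q_C)/9 and q_C = (320 - 3q_G)/12.
Substituting one into the other gives q_G = 216/11 and q_C = 718/33.
Total output Q = 1366/33, so price P = 458 - 3·(1366/33) = 333.8182.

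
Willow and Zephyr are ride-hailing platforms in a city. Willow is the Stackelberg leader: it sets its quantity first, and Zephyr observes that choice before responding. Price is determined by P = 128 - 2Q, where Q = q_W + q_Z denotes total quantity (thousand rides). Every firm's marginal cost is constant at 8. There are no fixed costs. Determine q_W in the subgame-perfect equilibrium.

30

Solve by backward induction. Given q_W, the follower Zephyr maximises π_Z = (128 - 2q_W - 2q_Z)q_Z - 8q_Z.
Follower FOC: 120 - 2q_W - 4q_Z = 0, so q_Z(q_W) = (120 - 2q_W)/4.
The leader anticipates this reaction. Substituting into P = 128 - 2Q gives P = 68 - q_W, so π_W = (68 - q_W)q_W - 8q_W.
Maximising: ∂π_W/∂q_W = 60 - 2q_W = 0, giving q_W = 30.
Then q_Z = (120 - 2·30)/4 = 15.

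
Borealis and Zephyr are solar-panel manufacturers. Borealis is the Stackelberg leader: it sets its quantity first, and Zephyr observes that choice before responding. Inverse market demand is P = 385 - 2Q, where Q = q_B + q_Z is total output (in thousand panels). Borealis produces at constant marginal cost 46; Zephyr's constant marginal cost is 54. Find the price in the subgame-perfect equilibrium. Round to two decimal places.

132.75

Solve by backward induction. Given q_B, the follower Zephyr maximises π_Z = (385 - 2q_B - 2q_Z)q_Z - 54q_Z.
Follower FOC: 331 - 2q_B - 4q_Z = 0, so q_Z(q_B) = (331 - 2q_B)/4.
Borealis substitutes q_Z(q_B) into its own profit: π_B = q_B(385 - 2q_B - (331 - 2q_B)/2) - 46q_B = (439/2 - q_B)q_B - 46q_B.
Maximising: ∂π_B/∂q_B = 347/2 - 2q_B = 0, giving q_B = 347/4.
Then q_Z = (331 - 2·(347/4))/4 = 315/8.
Total output Q = 1009/8, so price P = 385 - 2·(1009/8) = 531/4.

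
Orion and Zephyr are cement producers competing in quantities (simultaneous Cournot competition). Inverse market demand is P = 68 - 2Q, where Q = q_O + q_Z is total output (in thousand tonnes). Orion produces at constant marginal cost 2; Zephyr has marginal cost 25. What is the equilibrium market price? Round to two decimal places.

31.67

Orion's profit: π_O = (68 - 2Q)q_O - (2q_O). Setting ∂π_O/∂q_O = 0: 66 - 4q_O - 2(q_Z) = 0.
Zephyr's profit: π_Z = (68 - 2Q)q_Z - (25q_Z). Setting ∂π_Z/∂q_Z = 0: 43 - 4q_Z - 2(q_O) = 0.
Rearranging gives the reaction functions q_O = (66 - 2q_Z)/4 and q_Z = (43 - 2q_O)/4.
Substituting one into the other gives q_O = 89/6 and q_Z = 10/3.
Total output Q = 109/6, so price P = 68 - 2·(109/6) = 95/3.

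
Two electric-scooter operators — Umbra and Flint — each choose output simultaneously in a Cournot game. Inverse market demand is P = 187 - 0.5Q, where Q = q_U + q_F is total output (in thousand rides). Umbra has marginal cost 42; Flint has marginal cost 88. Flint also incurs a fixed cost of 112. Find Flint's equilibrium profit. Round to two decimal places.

Umbra's profit: π_U = (187 - 0.5Q)q_U - (42q_U). Setting ∂π_U/∂q_U = 0: 145 - q_U - (1/2)(q_F) = 0.
Flint's first-order condition: 99 - q_F - (1/2)(q_U) = 0.
Rearranging gives the reaction functions q_U = (145 - (1/2)q_F) and q_F = (99 - (1/2)q_U).
Substituting one into the other gives q_U = 382/3 and q_F = 106/3.
Price P = 187 - (1/2)·(488/3) = 317/3.
Flint's profit: (317/3 - 88)·(106/3) - 112 = 512.2222.

512.22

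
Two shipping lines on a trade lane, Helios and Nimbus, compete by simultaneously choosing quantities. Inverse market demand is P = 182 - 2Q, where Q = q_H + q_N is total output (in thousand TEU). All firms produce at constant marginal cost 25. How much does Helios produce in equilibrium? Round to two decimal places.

26.17

Each firm earns π_i = (182 - 2Q)q_i - 25q_i.
First-order condition (treating rivals' output as given): 157 - 4q_i - 2q_j = 0.
With identical firms every q_j equals q_i, so q_j = q_i and 157 = 6q_i, giving q_i = 157/6.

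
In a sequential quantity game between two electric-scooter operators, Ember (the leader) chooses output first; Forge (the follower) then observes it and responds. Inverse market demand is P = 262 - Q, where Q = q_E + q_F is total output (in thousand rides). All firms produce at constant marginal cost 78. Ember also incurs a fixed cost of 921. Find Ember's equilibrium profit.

3311

Solve by backward induction. Given q_E, the follower Forge maximises π_F = (262 - q_E - q_F)q_F - 78q_F.
Follower FOC: 184 - q_E - 2q_F = 0, so q_F(q_E) = (184 - q_E)/2.
Ember substitutes q_F(q_E) into its own profit: π_E = q_E(262 - q_E - (184 - q_E)/2) - 78q_E = (170 - (1/2)q_E)q_E - 78q_E.
Leader FOC: 92 - q_E = 0, so q_E = 92.
Then q_F = (184 - 92)/2 = 46.
Price P = 262 - 138 = 124.
Ember's profit: (124 - 78)·92 - 921 = 3311.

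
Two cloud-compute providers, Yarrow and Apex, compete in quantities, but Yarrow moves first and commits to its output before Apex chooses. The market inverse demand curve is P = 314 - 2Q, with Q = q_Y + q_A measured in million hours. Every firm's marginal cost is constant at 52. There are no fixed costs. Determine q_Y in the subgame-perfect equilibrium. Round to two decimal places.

Solve by backward induction. Given q_Y, the follower Apex maximises π_A = (314 - 2q_Y - 2q_A)q_A - 52q_A.
Follower FOC: 262 - 2q_Y - 4q_A = 0, so q_A(q_Y) = (262 - 2q_Y)/4.
Yarrow substitutes q_A(q_Y) into its own profit: π_Y = q_Y(314 - 2q_Y - (262 - 2q_Y)/2) - 52q_Y = (183 - q_Y)q_Y - 52q_Y.
Maximising: ∂π_Y/∂q_Y = 131 - 2q_Y = 0, giving q_Y = 131/2.
Then q_A = (262 - 2·(131/2))/4 = 131/4.

65.50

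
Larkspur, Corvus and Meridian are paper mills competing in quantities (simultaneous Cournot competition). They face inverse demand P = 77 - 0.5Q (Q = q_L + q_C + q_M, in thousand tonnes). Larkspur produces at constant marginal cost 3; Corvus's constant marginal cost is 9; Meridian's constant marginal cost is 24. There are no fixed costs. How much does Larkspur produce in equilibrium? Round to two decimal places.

Larkspur's profit: π_L = (77 - 0.5Q)q_L - (3q_L). Setting ∂π_L/∂q_L = 0: 74 - q_L - (1/2)(q_C + q_M) = 0.
Corvus's first-order condition: 68 - q_C - (1/2)(q_L + q_M) = 0.
Meridian's profit: π_M = (77 - 0.5Q)q_M - (24q_M). Setting ∂π_M/∂q_M = 0: 53 - q_M - (1/2)(q_L + q_C) = 0.
Adding the 3 first-order conditions: 195 − 2Q = 0, so Q = 195/2.
Back-substituting: q_L = (74 − 195/4)/(1/2) = 101/2, q_C = (68 − 195/4)/(1/2) = 77/2, q_M = (53 − 195/4)/(1/2) = 17/2.

50.50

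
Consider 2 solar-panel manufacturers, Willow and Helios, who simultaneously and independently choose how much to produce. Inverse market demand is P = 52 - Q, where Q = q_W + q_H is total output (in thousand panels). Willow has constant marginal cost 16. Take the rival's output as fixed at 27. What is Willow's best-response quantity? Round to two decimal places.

With the rival's output fixed at 27, Willow's profit is π_W = (52 - 27 - q_W)q_W - (16q_W) = (25 - q_W)q_W - (16q_W).
∂π_W/∂q_W = 9 - 2q_W = 0, so q_W = 9/2.

4.50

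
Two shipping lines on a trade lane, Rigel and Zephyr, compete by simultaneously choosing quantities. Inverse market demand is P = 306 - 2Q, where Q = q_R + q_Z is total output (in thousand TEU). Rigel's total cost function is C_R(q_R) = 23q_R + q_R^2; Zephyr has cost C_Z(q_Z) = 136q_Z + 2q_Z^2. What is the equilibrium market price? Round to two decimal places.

197.91

Rigel's profit: π_R = (306 - 2Q)q_R - (23q_R + q_R²). Setting ∂π_R/∂q_R = 0: 283 - 6q_R - 2(q_Z) = 0.
Zephyr's profit: π_Z = (306 - 2Q)q_Z - (136q_Z + 2q_Z²). Setting ∂π_Z/∂q_Z = 0: 170 - 8q_Z - 2(q_R) = 0.
So q_R = (283 - 2q_Z)/6 and q_Z = (170 - 2q_R)/8.
Substituting one into the other gives q_R = 481/11 and q_Z = 227/22.
Total output Q = 1189/22, so price P = 306 - 2·(1189/22) = 197.9091.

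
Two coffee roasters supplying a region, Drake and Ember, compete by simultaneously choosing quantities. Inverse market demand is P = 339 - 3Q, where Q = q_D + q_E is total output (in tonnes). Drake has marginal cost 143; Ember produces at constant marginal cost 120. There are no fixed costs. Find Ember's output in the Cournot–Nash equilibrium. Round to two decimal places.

26.89

Drake's profit: π_D = (339 - 3Q)q_D - (143q_D). Setting ∂π_D/∂q_D = 0: 196 - 6q_D - 3(q_E) = 0.
Ember's profit: π_E = (339 - 3Q)q_E - (120q_E). Setting ∂π_E/∂q_E = 0: 219 - 6q_E - 3(q_D) = 0.
So q_D = (196 - 3q_E)/6 and q_E = (219 - 3q_D)/6.
Solving the pair: q_D = 173/9, q_E = 242/9.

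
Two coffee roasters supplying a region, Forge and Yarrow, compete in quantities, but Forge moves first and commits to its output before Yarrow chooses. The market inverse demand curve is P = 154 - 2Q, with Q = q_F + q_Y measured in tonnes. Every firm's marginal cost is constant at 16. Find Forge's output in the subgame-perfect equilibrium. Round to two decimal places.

The follower Yarrow best-responds to any q_F: π_Y = (154 - 2Q)q_Y - 16q_Y.
∂π_Y/∂q_Y = 138 - 2q_F - 4q_Y = 0 gives the reaction function q_Y = (138 - 2q_F)/4.
The leader anticipates this reaction. Substituting into P = 154 - 2Q gives P = 85 - q_F, so π_F = (85 - q_F)q_F - 16q_F.
Leader FOC: 69 - 2q_F = 0, so q_F = 69/2.
Then q_Y = (138 - 2·(69/2))/4 = 69/4.

34.50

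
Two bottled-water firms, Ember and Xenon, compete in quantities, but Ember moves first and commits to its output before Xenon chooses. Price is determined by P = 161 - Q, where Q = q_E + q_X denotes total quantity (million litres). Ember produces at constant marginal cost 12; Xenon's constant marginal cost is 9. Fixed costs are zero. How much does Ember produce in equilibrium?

73

The follower Xenon best-responds to any q_E: π_X = (161 - Q)q_X - 9q_X.
Follower FOC: 152 - q_E - 2q_X = 0, so q_X(q_E) = (152 - q_E)/2.
Ember substitutes q_X(q_E) into its own profit: π_E = q_E(161 - q_E - (152 - q_E)/2) - 12q_E = (85 - (1/2)q_E)q_E - 12q_E.
Leader FOC: 73 - q_E = 0, so q_E = 73.
Then q_X = (152 - 73)/2 = 79/2.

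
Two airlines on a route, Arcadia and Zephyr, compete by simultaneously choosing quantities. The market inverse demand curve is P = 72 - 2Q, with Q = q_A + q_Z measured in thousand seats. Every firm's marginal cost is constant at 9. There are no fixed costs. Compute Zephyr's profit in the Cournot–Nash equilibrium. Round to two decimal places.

A representative firm's profit is π_i = q_i(72 - 2Q) - 9q_i.
Setting ∂π_i/∂q_i = 0 with rivals' quantities fixed: 63 - 4q_i - 2q_j = 0.
With identical firms every q_j equals q_i, so q_j = q_i and 63 = 6q_i, giving q_i = 21/2.
Price P = 72 - 2·21 = 30.
Zephyr's profit: (30 - 9)·(21/2) = 441/2.

220.50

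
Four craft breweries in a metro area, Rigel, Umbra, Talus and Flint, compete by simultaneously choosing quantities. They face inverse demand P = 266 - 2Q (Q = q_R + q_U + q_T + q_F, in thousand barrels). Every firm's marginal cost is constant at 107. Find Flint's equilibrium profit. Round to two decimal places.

505.62

Each firm earns π_i = (266 - 2Q)q_i - 107q_i.
First-order condition (treating rivals' output as given): 159 - 4q_i - 2·Σ_{j≠i} q_j = 0.
With identical firms every q_j equals q_i, so Σ_{j≠i} q_j = 3q_i and 159 = 10q_i, giving q_i = 159/10.
Price P = 266 - 2·(318/5) = 694/5.
Flint's profit: (694/5 - 107)·(159/10) = 505.6200.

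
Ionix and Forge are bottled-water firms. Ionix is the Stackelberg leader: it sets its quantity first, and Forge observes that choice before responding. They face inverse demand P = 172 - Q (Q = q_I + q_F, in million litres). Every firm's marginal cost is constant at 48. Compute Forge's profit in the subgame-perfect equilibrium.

961

Solve by backward induction. Given q_I, the follower Forge maximises π_F = (172 - q_I - q_F)q_F - 48q_F.
∂π_F/∂q_F = 124 - q_I - 2q_F = 0 gives the reaction function q_F = (124 - q_I)/2.
The leader anticipates this reaction. Substituting into P = 172 - Q gives P = 110 - (1/2)q_I, so π_I = (110 - (1/2)q_I)q_I - 48q_I.
Leader FOC: 62 - q_I = 0, so q_I = 62.
Then q_F = (124 - 62)/2 = 31.
Price P = 172 - 93 = 79.
Forge's profit: (79 - 48)·31 = 961.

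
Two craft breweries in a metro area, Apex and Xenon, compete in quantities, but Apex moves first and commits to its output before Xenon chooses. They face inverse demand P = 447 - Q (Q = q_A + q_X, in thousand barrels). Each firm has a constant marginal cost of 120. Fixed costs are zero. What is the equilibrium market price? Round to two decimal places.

201.75

Solve by backward induction. Given q_A, the follower Xenon maximises π_X = (447 - q_A - q_X)q_X - 120q_X.
∂π_X/∂q_X = 327 - q_A - 2q_X = 0 gives the reaction function q_X = (327 - q_A)/2.
Apex substitutes q_X(q_A) into its own profit: π_A = q_A(447 - q_A - (327 - q_A)/2) - 120q_A = (567/2 - (1/2)q_A)q_A - 120q_A.
Leader FOC: 327/2 - q_A = 0, so q_A = 327/2.
Then q_X = (327 - 327/2)/2 = 327/4.
Total output Q = 981/4, so price P = 447 - 981/4 = 807/4.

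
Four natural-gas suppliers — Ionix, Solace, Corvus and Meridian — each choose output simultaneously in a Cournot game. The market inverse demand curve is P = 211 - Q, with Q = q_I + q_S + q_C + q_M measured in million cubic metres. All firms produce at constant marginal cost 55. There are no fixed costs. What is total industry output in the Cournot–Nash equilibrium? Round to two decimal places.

A representative firm's profit is π_i = q_i(211 - Q) - 55q_i.
Setting ∂π_i/∂q_i = 0 with rivals' quantities fixed: 156 - 2q_i - Σ_{j≠i} q_j = 0.
By symmetry each firm produces the same amount; substituting Σ_{j≠i} q_j = 3q_i yields q_i = 156/5.
Total output Q = 156/5 + 156/5 + 156/5 + 156/5 = 624/5.

124.80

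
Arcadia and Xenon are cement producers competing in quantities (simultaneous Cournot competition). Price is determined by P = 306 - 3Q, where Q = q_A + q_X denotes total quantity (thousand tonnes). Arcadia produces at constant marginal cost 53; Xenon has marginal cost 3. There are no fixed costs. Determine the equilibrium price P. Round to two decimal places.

120.67

Arcadia's profit: π_A = (306 - 3Q)q_A - (53q_A). Setting ∂π_A/∂q_A = 0: 253 - 6q_A - 3(q_X) = 0.
Xenon's first-order condition: 303 - 6q_X - 3(q_A) = 0.
So q_A = (253 - 3q_X)/6 and q_X = (303 - 3q_A)/6.
Solving the pair: q_A = 203/9, q_X = 353/9.
Total output Q = 556/9, so price P = 306 - 3·(556/9) = 362/3.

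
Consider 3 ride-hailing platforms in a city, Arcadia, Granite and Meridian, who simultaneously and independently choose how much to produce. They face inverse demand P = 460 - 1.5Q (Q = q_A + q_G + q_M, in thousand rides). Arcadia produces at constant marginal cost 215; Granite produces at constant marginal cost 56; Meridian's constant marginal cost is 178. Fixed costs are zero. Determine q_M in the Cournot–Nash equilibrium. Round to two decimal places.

32.83

Arcadia's profit: π_A = (460 - 1.5Q)q_A - (215q_A). Setting ∂π_A/∂q_A = 0: 245 - 3q_A - (3/2)(q_G + q_M) = 0.
Granite's profit: π_G = (460 - 1.5Q)q_G - (56q_G). Setting ∂π_G/∂q_G = 0: 404 - 3q_G - (3/2)(q_A + q_M) = 0.
Meridian's profit: π_M = (460 - 1.5Q)q_M - (178q_M). Setting ∂π_M/∂q_M = 0: 282 - 3q_M - (3/2)(q_A + q_G) = 0.
Adding the 3 first-order conditions: 931 − 6Q = 0, so Q = 931/6.
Back-substituting: q_A = (245 − 931/4)/(3/2) = 49/6, q_G = (404 − 931/4)/(3/2) = 685/6, q_M = (282 − 931/4)/(3/2) = 197/6.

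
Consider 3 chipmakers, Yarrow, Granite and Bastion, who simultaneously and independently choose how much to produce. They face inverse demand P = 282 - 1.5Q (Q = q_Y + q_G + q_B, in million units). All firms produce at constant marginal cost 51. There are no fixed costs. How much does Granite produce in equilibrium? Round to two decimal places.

38.50

Each firm earns π_i = (282 - 1.5Q)q_i - 51q_i.
Setting ∂π_i/∂q_i = 0 with rivals' quantities fixed: 231 - 3q_i - (3/2)·Σ_{j≠i} q_j = 0.
By symmetry each firm produces the same amount; substituting Σ_{j≠i} q_j = 2q_i yields q_i = 231/6 = 77/2.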